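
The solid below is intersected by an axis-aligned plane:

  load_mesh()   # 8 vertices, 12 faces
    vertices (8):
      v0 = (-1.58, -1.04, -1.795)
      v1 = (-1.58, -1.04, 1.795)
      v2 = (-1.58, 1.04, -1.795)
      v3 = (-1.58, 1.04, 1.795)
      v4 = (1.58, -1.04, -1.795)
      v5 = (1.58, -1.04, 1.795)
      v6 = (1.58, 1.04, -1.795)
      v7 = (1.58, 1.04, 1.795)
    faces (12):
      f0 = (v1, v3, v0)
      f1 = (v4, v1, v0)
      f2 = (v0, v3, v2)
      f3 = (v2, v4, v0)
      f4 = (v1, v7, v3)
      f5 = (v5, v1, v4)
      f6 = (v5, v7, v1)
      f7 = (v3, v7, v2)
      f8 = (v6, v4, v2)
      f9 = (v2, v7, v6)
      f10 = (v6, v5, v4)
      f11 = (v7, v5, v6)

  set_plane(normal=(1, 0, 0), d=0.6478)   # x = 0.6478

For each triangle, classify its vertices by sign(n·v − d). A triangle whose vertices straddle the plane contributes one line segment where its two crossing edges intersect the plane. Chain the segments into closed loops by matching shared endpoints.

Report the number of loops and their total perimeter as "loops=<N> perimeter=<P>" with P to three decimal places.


loops=1 perimeter=11.340

Straddling triangles (8 of 12):
  (v4,v1,v0) [+--] → (0.6478, -1.04, -0.73595)–(0.6478, -1.04, -1.795)  len=1.0590
  (v2,v4,v0) [-+-] → (0.6478, -0.4264, -1.795)–(0.6478, -1.04, -1.795)  len=0.6136
  (v1,v7,v3) [-+-] → (0.6478, 0.4264, 1.795)–(0.6478, 1.04, 1.795)  len=0.6136
  (v5,v1,v4) [+-+] → (0.6478, -1.04, 1.795)–(0.6478, -1.04, -0.73595)  len=2.5310
  (v5,v7,v1) [++-] → (0.6478, 0.4264, 1.795)–(0.6478, -1.04, 1.795)  len=1.4664
  (v3,v7,v2) [-+-] → (0.6478, 1.04, 1.795)–(0.6478, 1.04, 0.73595)  len=1.0590
  (v6,v4,v2) [++-] → (0.6478, -0.4264, -1.795)–(0.6478, 1.04, -1.795)  len=1.4664
  (v2,v7,v6) [-++] → (0.6478, 1.04, 0.73595)–(0.6478, 1.04, -1.795)  len=2.5310

Chained into 1 loop(s):
  loop 1: 8 segments, perimeter = 11.3400
Total perimeter = 11.340


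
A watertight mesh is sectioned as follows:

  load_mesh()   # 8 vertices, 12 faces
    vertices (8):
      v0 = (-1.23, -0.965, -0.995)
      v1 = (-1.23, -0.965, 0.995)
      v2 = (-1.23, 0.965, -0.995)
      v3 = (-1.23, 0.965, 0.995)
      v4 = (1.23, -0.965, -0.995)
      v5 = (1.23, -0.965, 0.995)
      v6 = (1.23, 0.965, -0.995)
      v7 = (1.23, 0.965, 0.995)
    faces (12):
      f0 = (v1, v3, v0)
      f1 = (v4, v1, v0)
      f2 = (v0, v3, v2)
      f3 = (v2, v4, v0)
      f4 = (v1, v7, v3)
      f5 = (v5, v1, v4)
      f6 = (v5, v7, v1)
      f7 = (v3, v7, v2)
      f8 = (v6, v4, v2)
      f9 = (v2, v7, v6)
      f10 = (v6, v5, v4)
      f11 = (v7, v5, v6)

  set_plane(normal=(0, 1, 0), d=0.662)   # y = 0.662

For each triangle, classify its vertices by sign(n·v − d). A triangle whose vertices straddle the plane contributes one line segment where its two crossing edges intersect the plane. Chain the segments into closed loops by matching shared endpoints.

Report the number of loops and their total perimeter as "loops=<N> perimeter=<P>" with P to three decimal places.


loops=1 perimeter=8.900

Straddling triangles (8 of 12):
  (v1,v3,v0) [-+-] → (-1.23, 0.662, 0.995)–(-1.23, 0.662, 0.68258)  len=0.3124
  (v0,v3,v2) [-++] → (-1.23, 0.662, 0.68258)–(-1.23, 0.662, -0.995)  len=1.6776
  (v2,v4,v0) [+--] → (-0.843793, 0.662, -0.995)–(-1.23, 0.662, -0.995)  len=0.3862
  (v1,v7,v3) [-++] → (0.843793, 0.662, 0.995)–(-1.23, 0.662, 0.995)  len=2.0738
  (v5,v7,v1) [-+-] → (1.23, 0.662, 0.995)–(0.843793, 0.662, 0.995)  len=0.3862
  (v6,v4,v2) [+-+] → (1.23, 0.662, -0.995)–(-0.843793, 0.662, -0.995)  len=2.0738
  (v6,v5,v4) [+--] → (1.23, 0.662, -0.68258)–(1.23, 0.662, -0.995)  len=0.3124
  (v7,v5,v6) [+-+] → (1.23, 0.662, 0.995)–(1.23, 0.662, -0.68258)  len=1.6776

Chained into 1 loop(s):
  loop 1: 8 segments, perimeter = 8.9000
Total perimeter = 8.900


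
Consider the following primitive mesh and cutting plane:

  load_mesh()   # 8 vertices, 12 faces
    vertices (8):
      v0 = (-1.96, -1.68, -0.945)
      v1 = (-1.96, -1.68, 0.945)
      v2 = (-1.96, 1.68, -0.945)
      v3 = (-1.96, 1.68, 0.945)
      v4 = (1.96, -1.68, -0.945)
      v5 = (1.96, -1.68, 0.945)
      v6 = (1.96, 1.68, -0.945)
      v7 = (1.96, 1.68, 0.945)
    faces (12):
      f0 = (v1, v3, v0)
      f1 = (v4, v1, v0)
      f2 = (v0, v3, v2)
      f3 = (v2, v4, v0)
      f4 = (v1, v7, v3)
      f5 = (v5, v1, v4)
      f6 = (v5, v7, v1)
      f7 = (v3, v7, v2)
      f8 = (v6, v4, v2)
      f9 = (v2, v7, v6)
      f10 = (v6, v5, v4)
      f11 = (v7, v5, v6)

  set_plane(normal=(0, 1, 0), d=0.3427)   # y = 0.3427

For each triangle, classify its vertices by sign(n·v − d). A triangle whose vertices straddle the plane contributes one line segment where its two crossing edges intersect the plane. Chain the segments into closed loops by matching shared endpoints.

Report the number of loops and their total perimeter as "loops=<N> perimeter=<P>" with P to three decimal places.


Straddling triangles (8 of 12):
  (v1,v3,v0) [-+-] → (-1.96, 0.3427, 0.945)–(-1.96, 0.3427, 0.192769)  len=0.7522
  (v0,v3,v2) [-++] → (-1.96, 0.3427, 0.192769)–(-1.96, 0.3427, -0.945)  len=1.1378
  (v2,v4,v0) [+--] → (-0.399817, 0.3427, -0.945)–(-1.96, 0.3427, -0.945)  len=1.5602
  (v1,v7,v3) [-++] → (0.399817, 0.3427, 0.945)–(-1.96, 0.3427, 0.945)  len=2.3598
  (v5,v7,v1) [-+-] → (1.96, 0.3427, 0.945)–(0.399817, 0.3427, 0.945)  len=1.5602
  (v6,v4,v2) [+-+] → (1.96, 0.3427, -0.945)–(-0.399817, 0.3427, -0.945)  len=2.3598
  (v6,v5,v4) [+--] → (1.96, 0.3427, -0.192769)–(1.96, 0.3427, -0.945)  len=0.7522
  (v7,v5,v6) [+-+] → (1.96, 0.3427, 0.945)–(1.96, 0.3427, -0.192769)  len=1.1378

Chained into 1 loop(s):
  loop 1: 8 segments, perimeter = 11.6200
Total perimeter = 11.620

loops=1 perimeter=11.620


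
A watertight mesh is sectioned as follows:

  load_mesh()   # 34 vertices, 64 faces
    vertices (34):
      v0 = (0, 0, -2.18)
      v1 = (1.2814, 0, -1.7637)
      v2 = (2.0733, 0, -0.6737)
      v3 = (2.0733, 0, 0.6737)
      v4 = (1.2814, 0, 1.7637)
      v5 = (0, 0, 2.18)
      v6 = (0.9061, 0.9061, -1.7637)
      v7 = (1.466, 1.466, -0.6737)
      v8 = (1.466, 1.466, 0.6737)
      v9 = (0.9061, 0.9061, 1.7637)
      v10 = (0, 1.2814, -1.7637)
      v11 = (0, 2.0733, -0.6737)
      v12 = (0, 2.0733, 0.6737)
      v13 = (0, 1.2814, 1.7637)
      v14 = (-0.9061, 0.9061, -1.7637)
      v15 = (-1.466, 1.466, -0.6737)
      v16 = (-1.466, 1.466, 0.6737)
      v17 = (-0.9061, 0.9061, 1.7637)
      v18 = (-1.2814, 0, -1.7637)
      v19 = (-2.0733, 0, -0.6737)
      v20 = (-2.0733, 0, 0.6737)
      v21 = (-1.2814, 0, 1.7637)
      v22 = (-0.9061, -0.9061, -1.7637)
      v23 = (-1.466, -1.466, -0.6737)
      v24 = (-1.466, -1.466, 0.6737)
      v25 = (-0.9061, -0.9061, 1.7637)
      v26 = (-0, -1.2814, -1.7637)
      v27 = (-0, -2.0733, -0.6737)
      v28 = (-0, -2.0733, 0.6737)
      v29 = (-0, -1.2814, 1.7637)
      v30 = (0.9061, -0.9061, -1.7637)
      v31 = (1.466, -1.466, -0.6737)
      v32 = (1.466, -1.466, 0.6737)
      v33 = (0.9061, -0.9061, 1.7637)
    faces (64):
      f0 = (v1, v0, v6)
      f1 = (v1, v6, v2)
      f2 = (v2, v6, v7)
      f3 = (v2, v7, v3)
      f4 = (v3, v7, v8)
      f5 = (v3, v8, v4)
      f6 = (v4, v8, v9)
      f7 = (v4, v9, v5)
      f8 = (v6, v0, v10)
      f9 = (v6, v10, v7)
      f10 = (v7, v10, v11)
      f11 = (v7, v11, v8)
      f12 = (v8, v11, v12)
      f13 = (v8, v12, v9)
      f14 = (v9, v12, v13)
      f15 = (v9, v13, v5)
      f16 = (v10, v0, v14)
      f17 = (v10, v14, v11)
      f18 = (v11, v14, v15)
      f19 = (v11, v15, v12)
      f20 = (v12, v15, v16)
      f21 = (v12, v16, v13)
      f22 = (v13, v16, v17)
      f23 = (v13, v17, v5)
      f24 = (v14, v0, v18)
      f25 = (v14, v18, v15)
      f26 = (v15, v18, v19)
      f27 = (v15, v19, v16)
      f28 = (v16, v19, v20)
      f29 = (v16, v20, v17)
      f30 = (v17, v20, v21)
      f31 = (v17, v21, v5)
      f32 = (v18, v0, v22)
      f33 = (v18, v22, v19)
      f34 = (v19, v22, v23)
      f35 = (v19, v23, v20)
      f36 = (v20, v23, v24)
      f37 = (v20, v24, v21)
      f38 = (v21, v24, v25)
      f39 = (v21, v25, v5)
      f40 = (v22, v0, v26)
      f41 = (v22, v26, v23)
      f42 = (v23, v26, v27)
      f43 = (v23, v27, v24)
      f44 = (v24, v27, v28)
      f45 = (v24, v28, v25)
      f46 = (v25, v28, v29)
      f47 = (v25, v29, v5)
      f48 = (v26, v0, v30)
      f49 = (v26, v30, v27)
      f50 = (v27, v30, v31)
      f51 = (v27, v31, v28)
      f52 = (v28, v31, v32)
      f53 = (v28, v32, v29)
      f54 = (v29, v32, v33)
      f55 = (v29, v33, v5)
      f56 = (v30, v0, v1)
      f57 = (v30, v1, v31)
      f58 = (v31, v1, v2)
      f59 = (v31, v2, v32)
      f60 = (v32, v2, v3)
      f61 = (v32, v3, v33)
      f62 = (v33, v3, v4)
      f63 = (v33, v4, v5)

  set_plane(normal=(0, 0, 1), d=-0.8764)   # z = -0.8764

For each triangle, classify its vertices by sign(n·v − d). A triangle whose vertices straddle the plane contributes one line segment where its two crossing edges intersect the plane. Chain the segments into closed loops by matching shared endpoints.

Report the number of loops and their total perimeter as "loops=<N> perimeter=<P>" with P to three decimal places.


loops=1 perimeter=11.793

Straddling triangles (16 of 64):
  (v1,v6,v2) [--+] → (1.85624, 0.168501, -0.8764)–(1.92604, 0, -0.8764)  len=0.1824
  (v2,v6,v7) [+-+] → (1.85624, 0.168501, -0.8764)–(1.36188, 1.36188, -0.8764)  len=1.2917
  (v6,v10,v7) [--+] → (1.19338, 1.43167, -0.8764)–(1.36188, 1.36188, -0.8764)  len=0.1824
  (v7,v10,v11) [+-+] → (1.19338, 1.43167, -0.8764)–(0, 1.92604, -0.8764)  len=1.2917
  (v10,v14,v11) [--+] → (-0.168501, 1.85624, -0.8764)–(0, 1.92604, -0.8764)  len=0.1824
  (v11,v14,v15) [+-+] → (-0.168501, 1.85624, -0.8764)–(-1.36188, 1.36188, -0.8764)  len=1.2917
  (v14,v18,v15) [--+] → (-1.43167, 1.19338, -0.8764)–(-1.36188, 1.36188, -0.8764)  len=0.1824
  (v15,v18,v19) [+-+] → (-1.43167, 1.19338, -0.8764)–(-1.92604, 0, -0.8764)  len=1.2917
  (v18,v22,v19) [--+] → (-1.85624, -0.168501, -0.8764)–(-1.92604, 0, -0.8764)  len=0.1824
  (v19,v22,v23) [+-+] → (-1.85624, -0.168501, -0.8764)–(-1.36188, -1.36188, -0.8764)  len=1.2917
  (v22,v26,v23) [--+] → (-1.19338, -1.43167, -0.8764)–(-1.36188, -1.36188, -0.8764)  len=0.1824
  (v23,v26,v27) [+-+] → (-1.19338, -1.43167, -0.8764)–(0, -1.92604, -0.8764)  len=1.2917
  (v26,v30,v27) [--+] → (0.168501, -1.85624, -0.8764)–(0, -1.92604, -0.8764)  len=0.1824
  (v27,v30,v31) [+-+] → (0.168501, -1.85624, -0.8764)–(1.36188, -1.36188, -0.8764)  len=1.2917
  (v30,v1,v31) [--+] → (1.43167, -1.19338, -0.8764)–(1.36188, -1.36188, -0.8764)  len=0.1824
  (v31,v1,v2) [+-+] → (1.43167, -1.19338, -0.8764)–(1.92604, 0, -0.8764)  len=1.2917

Chained into 1 loop(s):
  loop 1: 16 segments, perimeter = 11.7928
Total perimeter = 11.793


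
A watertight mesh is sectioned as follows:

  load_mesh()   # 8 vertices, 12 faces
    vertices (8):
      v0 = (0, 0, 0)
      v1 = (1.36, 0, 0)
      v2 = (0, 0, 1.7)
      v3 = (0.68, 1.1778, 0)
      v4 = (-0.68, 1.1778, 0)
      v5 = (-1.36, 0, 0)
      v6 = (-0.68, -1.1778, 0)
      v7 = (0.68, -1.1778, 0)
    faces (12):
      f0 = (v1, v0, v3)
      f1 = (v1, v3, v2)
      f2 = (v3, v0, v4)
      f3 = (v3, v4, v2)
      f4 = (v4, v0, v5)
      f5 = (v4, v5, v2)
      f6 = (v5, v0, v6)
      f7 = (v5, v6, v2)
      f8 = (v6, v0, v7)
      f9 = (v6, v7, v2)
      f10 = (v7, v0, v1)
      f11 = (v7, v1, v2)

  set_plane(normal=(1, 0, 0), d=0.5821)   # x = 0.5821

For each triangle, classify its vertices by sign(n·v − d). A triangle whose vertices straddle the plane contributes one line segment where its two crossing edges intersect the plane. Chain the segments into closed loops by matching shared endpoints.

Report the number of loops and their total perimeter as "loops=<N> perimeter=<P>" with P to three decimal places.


loops=1 perimeter=5.438

Straddling triangles (8 of 12):
  (v1,v0,v3) [+-+] → (0.5821, 0, 0)–(0.5821, 1.00823, 0)  len=1.0082
  (v1,v3,v2) [++-] → (0.5821, 1.00823, 0.24475)–(0.5821, 0, 0.972375)  len=1.2434
  (v3,v0,v4) [+--] → (0.5821, 1.00823, 0)–(0.5821, 1.1778, 0)  len=0.1696
  (v3,v4,v2) [+--] → (0.5821, 1.1778, 0)–(0.5821, 1.00823, 0.24475)  len=0.2978
  (v6,v0,v7) [--+] → (0.5821, -1.00823, 0)–(0.5821, -1.1778, 0)  len=0.1696
  (v6,v7,v2) [-+-] → (0.5821, -1.1778, 0)–(0.5821, -1.00823, 0.24475)  len=0.2978
  (v7,v0,v1) [+-+] → (0.5821, -1.00823, 0)–(0.5821, 0, 0)  len=1.0082
  (v7,v1,v2) [++-] → (0.5821, 0, 0.972375)–(0.5821, -1.00823, 0.24475)  len=1.2434

Chained into 1 loop(s):
  loop 1: 8 segments, perimeter = 5.4378
Total perimeter = 5.438


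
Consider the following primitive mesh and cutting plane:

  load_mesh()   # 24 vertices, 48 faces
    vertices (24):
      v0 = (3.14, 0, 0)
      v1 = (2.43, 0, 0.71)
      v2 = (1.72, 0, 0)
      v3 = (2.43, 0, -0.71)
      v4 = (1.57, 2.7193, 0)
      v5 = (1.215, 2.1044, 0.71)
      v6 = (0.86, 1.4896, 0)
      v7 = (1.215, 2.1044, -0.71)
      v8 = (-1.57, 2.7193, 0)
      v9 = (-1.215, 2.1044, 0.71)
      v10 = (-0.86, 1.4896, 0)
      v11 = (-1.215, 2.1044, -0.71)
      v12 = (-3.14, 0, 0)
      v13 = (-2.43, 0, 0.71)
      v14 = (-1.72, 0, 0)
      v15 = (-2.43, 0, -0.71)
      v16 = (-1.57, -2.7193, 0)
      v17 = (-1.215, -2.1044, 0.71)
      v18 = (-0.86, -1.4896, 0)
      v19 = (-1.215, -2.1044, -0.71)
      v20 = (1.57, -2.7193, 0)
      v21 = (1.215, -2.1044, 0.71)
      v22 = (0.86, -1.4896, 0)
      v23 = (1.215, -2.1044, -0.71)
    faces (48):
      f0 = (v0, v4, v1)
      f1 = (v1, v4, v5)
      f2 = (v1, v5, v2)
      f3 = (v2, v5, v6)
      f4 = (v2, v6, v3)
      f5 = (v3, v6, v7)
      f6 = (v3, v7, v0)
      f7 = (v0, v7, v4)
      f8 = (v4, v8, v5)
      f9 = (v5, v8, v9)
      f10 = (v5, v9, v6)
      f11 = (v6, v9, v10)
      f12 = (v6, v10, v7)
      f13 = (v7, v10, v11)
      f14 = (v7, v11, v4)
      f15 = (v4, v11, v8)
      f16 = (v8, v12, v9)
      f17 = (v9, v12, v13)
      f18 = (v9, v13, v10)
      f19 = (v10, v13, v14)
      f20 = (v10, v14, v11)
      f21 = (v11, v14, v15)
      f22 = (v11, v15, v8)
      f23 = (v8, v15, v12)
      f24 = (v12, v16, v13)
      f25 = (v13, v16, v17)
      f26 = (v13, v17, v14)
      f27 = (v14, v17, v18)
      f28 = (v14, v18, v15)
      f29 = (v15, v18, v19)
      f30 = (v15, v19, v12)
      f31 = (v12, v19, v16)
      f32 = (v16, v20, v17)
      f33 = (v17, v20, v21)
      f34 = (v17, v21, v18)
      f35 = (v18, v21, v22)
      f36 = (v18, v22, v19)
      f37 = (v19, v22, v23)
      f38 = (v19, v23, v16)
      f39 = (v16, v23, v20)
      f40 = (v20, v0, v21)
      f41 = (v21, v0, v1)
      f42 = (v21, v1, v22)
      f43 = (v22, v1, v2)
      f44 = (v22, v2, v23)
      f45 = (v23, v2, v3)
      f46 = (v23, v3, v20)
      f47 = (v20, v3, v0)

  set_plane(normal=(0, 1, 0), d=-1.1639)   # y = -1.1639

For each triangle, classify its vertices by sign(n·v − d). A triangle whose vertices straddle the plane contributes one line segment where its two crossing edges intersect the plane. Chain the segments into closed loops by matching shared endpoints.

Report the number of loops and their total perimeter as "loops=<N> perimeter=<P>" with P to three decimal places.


loops=2 perimeter=8.033

Straddling triangles (16 of 48):
  (v12,v16,v13) [+-+] → (-2.46802, -1.1639, 0)–(-2.06191, -1.1639, 0.40611)  len=0.5743
  (v13,v16,v17) [+--] → (-2.06191, -1.1639, 0.40611)–(-1.75801, -1.1639, 0.71)  len=0.4298
  (v13,v17,v14) [+-+] → (-1.75801, -1.1639, 0.71)–(-1.44069, -1.1639, 0.392686)  len=0.4487
  (v14,v17,v18) [+--] → (-1.44069, -1.1639, 0.392686)–(-1.04804, -1.1639, 0)  len=0.5553
  (v14,v18,v15) [+-+] → (-1.04804, -1.1639, 0)–(-1.20328, -1.1639, -0.155241)  len=0.2195
  (v15,v18,v19) [+--] → (-1.20328, -1.1639, -0.155241)–(-1.75801, -1.1639, -0.71)  len=0.7845
  (v15,v19,v12) [+-+] → (-1.75801, -1.1639, -0.71)–(-2.07532, -1.1639, -0.392686)  len=0.4487
  (v12,v19,v16) [+--] → (-2.07532, -1.1639, -0.392686)–(-2.46802, -1.1639, 0)  len=0.5553
  (v20,v0,v21) [-+-] → (2.46802, -1.1639, 0)–(2.07532, -1.1639, 0.392686)  len=0.5553
  (v21,v0,v1) [-++] → (2.07532, -1.1639, 0.392686)–(1.75801, -1.1639, 0.71)  len=0.4487
  (v21,v1,v22) [-+-] → (1.75801, -1.1639, 0.71)–(1.20328, -1.1639, 0.155241)  len=0.7845
  (v22,v1,v2) [-++] → (1.20328, -1.1639, 0.155241)–(1.04804, -1.1639, 0)  len=0.2195
  (v22,v2,v23) [-+-] → (1.04804, -1.1639, 0)–(1.44069, -1.1639, -0.392686)  len=0.5553
  (v23,v2,v3) [-++] → (1.44069, -1.1639, -0.392686)–(1.75801, -1.1639, -0.71)  len=0.4487
  (v23,v3,v20) [-+-] → (1.75801, -1.1639, -0.71)–(2.06191, -1.1639, -0.40611)  len=0.4298
  (v20,v3,v0) [-++] → (2.06191, -1.1639, -0.40611)–(2.46802, -1.1639, 0)  len=0.5743

Chained into 2 loop(s):
  loop 1: 8 segments, perimeter = 4.0163
  loop 2: 8 segments, perimeter = 4.0163
Total perimeter = 8.033


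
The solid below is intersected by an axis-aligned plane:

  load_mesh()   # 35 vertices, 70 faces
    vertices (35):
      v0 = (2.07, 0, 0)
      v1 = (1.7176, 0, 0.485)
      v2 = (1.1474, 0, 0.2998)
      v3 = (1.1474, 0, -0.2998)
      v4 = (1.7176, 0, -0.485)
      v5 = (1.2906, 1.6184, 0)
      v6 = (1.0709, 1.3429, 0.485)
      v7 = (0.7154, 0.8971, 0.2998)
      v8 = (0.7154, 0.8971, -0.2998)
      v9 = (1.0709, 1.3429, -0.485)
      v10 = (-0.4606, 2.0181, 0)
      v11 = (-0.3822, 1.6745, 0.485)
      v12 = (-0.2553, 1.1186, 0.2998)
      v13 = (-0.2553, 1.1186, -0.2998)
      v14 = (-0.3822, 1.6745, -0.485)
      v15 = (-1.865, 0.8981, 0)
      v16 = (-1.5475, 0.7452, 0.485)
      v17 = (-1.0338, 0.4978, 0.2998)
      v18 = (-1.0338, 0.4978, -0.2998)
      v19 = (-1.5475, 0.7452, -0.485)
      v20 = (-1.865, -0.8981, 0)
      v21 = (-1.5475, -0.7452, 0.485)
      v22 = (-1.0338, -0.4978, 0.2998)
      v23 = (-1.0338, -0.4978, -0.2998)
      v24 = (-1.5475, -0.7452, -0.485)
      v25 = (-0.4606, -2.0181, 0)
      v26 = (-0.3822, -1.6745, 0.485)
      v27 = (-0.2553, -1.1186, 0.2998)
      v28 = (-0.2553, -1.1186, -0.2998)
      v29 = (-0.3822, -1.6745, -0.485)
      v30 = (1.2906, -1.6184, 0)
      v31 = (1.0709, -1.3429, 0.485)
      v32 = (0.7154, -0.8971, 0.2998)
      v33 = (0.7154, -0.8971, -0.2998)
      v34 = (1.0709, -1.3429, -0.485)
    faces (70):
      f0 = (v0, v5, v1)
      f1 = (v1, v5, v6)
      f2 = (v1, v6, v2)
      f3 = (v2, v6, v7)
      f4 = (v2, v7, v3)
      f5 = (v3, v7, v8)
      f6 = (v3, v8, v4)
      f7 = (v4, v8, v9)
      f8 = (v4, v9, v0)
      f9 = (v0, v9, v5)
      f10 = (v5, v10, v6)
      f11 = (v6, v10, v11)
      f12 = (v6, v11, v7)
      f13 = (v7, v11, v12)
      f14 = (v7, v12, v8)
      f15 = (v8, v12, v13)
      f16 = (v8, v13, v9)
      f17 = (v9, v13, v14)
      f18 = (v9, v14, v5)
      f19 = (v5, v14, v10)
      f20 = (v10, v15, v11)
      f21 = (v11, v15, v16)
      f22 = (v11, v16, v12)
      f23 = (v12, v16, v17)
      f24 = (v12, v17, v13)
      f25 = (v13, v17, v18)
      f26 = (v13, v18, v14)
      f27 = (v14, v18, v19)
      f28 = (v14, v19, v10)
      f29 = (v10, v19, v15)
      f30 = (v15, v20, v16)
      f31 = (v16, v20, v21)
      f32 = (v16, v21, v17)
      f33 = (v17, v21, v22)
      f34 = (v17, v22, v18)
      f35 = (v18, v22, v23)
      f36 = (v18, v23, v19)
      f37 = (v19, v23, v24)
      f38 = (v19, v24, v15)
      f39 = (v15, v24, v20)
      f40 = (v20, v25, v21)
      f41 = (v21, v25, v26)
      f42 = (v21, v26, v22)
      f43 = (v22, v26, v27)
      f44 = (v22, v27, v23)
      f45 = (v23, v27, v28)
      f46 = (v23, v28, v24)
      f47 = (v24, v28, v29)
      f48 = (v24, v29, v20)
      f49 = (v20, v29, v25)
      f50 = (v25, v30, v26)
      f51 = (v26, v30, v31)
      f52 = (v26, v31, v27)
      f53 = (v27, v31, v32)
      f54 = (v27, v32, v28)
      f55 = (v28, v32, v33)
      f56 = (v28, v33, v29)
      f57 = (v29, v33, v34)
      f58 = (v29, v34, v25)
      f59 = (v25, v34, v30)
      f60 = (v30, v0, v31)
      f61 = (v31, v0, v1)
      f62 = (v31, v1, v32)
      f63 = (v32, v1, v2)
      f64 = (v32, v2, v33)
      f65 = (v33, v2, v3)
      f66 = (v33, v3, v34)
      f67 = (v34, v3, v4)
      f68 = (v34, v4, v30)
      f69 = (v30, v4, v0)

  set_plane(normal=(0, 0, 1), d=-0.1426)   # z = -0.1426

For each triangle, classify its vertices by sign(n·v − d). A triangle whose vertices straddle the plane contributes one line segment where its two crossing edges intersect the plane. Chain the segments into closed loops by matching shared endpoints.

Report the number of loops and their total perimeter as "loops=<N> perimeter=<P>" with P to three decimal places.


loops=2 perimeter=18.914

Straddling triangles (28 of 70):
  (v2,v7,v3) [++-] → (1.03414, 0.235197, -0.1426)–(1.1474, 0, -0.1426)  len=0.2610
  (v3,v7,v8) [-+-] → (1.03414, 0.235197, -0.1426)–(0.7154, 0.8971, -0.1426)  len=0.7347
  (v4,v9,v0) [--+] → (1.77624, 0.39484, -0.1426)–(1.96639, 0, -0.1426)  len=0.4382
  (v0,v9,v5) [+-+] → (1.77624, 0.39484, -0.1426)–(1.226, 1.5374, -0.1426)  len=1.2681
  (v7,v12,v8) [++-] → (0.460907, 0.955172, -0.1426)–(0.7154, 0.8971, -0.1426)  len=0.2610
  (v8,v12,v13) [-+-] → (0.460907, 0.955172, -0.1426)–(-0.2553, 1.1186, -0.1426)  len=0.7346
  (v9,v14,v5) [--+] → (0.798762, 1.63489, -0.1426)–(1.226, 1.5374, -0.1426)  len=0.4382
  (v5,v14,v10) [+-+] → (0.798762, 1.63489, -0.1426)–(-0.437549, 1.91707, -0.1426)  len=1.2681
  (v12,v17,v13) [++-] → (-0.459403, 0.955842, -0.1426)–(-0.2553, 1.1186, -0.1426)  len=0.2611
  (v13,v17,v18) [-+-] → (-0.459403, 0.955842, -0.1426)–(-1.0338, 0.4978, -0.1426)  len=0.7347
  (v14,v19,v10) [--+] → (-0.780171, 1.64384, -0.1426)–(-0.437549, 1.91707, -0.1426)  len=0.4382
  (v10,v19,v15) [+-+] → (-0.780171, 1.64384, -0.1426)–(-1.77165, 0.853144, -0.1426)  len=1.2682
  (v17,v22,v18) [++-] → (-1.0338, 0.236779, -0.1426)–(-1.0338, 0.4978, -0.1426)  len=0.2610
  (v18,v22,v23) [-+-] → (-1.0338, 0.236779, -0.1426)–(-1.0338, -0.4978, -0.1426)  len=0.7346
  (v19,v24,v15) [--+] → (-1.77165, 0.414936, -0.1426)–(-1.77165, 0.853144, -0.1426)  len=0.4382
  (v15,v24,v20) [+-+] → (-1.77165, 0.414936, -0.1426)–(-1.77165, -0.853144, -0.1426)  len=1.2681
  (v22,v27,v23) [++-] → (-0.829697, -0.660558, -0.1426)–(-1.0338, -0.4978, -0.1426)  len=0.2611
  (v23,v27,v28) [-+-] → (-0.829697, -0.660558, -0.1426)–(-0.2553, -1.1186, -0.1426)  len=0.7347
  (v24,v29,v20) [--+] → (-1.42903, -1.12638, -0.1426)–(-1.77165, -0.853144, -0.1426)  len=0.4382
  (v20,v29,v25) [+-+] → (-1.42903, -1.12638, -0.1426)–(-0.437549, -1.91707, -0.1426)  len=1.2682
  (v27,v32,v28) [++-] → (-0.000806938, -1.06053, -0.1426)–(-0.2553, -1.1186, -0.1426)  len=0.2610
  (v28,v32,v33) [-+-] → (-0.000806938, -1.06053, -0.1426)–(0.7154, -0.8971, -0.1426)  len=0.7346
  (v29,v34,v25) [--+] → (-0.0103074, -1.81958, -0.1426)–(-0.437549, -1.91707, -0.1426)  len=0.4382
  (v25,v34,v30) [+-+] → (-0.0103074, -1.81958, -0.1426)–(1.226, -1.5374, -0.1426)  len=1.2681
  (v32,v2,v33) [++-] → (0.82866, -0.661903, -0.1426)–(0.7154, -0.8971, -0.1426)  len=0.2610
  (v33,v2,v3) [-+-] → (0.82866, -0.661903, -0.1426)–(1.1474, 0, -0.1426)  len=0.7347
  (v34,v4,v30) [--+] → (1.41615, -1.14256, -0.1426)–(1.226, -1.5374, -0.1426)  len=0.4382
  (v30,v4,v0) [+-+] → (1.41615, -1.14256, -0.1426)–(1.96639, 0, -0.1426)  len=1.2681

Chained into 2 loop(s):
  loop 1: 14 segments, perimeter = 6.9697
  loop 2: 14 segments, perimeter = 11.9445
Total perimeter = 18.914


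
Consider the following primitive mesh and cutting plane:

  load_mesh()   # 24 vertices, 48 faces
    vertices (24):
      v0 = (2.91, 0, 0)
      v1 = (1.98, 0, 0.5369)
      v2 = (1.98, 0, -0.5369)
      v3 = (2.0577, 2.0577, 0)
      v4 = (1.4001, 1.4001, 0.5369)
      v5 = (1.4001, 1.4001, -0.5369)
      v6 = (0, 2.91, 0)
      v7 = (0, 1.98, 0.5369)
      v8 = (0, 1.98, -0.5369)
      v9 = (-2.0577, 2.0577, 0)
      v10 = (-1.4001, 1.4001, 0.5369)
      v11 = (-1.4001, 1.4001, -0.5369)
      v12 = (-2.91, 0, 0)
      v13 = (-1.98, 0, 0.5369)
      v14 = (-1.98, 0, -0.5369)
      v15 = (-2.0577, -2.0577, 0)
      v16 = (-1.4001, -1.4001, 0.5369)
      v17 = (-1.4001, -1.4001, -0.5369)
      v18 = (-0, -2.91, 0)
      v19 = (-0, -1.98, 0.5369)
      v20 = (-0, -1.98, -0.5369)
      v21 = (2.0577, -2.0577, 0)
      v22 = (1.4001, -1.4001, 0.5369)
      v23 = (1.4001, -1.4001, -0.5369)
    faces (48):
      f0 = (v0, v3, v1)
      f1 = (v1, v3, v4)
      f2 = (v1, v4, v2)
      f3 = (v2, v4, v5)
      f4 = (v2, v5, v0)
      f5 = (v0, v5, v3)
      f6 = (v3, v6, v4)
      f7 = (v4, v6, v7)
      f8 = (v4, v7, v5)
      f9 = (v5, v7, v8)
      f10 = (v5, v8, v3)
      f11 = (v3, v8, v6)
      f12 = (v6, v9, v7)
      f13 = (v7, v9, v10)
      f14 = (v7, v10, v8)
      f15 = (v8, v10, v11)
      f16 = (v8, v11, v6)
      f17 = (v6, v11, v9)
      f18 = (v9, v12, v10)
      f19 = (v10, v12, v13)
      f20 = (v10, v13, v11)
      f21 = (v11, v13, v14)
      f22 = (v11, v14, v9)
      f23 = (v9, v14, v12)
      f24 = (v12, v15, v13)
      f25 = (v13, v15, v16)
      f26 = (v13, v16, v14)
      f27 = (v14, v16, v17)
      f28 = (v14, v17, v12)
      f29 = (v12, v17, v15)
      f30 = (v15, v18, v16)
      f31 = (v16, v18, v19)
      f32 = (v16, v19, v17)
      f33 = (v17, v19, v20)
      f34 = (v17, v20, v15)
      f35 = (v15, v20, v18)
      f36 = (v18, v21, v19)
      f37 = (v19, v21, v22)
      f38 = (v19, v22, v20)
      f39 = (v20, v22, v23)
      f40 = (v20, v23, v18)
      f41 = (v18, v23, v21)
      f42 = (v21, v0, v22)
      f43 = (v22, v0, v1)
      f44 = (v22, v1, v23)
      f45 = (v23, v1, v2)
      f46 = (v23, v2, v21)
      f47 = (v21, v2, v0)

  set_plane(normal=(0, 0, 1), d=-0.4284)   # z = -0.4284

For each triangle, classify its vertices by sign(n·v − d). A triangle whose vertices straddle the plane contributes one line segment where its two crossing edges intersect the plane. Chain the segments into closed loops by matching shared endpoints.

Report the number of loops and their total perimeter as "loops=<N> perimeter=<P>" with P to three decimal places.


loops=2 perimeter=25.398

Straddling triangles (32 of 48):
  (v1,v4,v2) [++-] → (1.92141, 0.14147, -0.4284)–(1.98, 0, -0.4284)  len=0.1531
  (v2,v4,v5) [-+-] → (1.92141, 0.14147, -0.4284)–(1.4001, 1.4001, -0.4284)  len=1.3623
  (v2,v5,v0) [--+] → (1.70523, 1.11716, -0.4284)–(2.16794, 0, -0.4284)  len=1.2092
  (v0,v5,v3) [+-+] → (1.70523, 1.11716, -0.4284)–(1.53299, 1.53299, -0.4284)  len=0.4501
  (v4,v7,v5) [++-] → (1.25863, 1.45869, -0.4284)–(1.4001, 1.4001, -0.4284)  len=0.1531
  (v5,v7,v8) [-+-] → (1.25863, 1.45869, -0.4284)–(0, 1.98, -0.4284)  len=1.3623
  (v5,v8,v3) [--+] → (0.415832, 1.9957, -0.4284)–(1.53299, 1.53299, -0.4284)  len=1.2092
  (v3,v8,v6) [+-+] → (0.415832, 1.9957, -0.4284)–(0, 2.16794, -0.4284)  len=0.4501
  (v7,v10,v8) [++-] → (-0.14147, 1.92141, -0.4284)–(0, 1.98, -0.4284)  len=0.1531
  (v8,v10,v11) [-+-] → (-0.14147, 1.92141, -0.4284)–(-1.4001, 1.4001, -0.4284)  len=1.3623
  (v8,v11,v6) [--+] → (-1.11716, 1.70523, -0.4284)–(0, 2.16794, -0.4284)  len=1.2092
  (v6,v11,v9) [+-+] → (-1.11716, 1.70523, -0.4284)–(-1.53299, 1.53299, -0.4284)  len=0.4501
  (v10,v13,v11) [++-] → (-1.45869, 1.25863, -0.4284)–(-1.4001, 1.4001, -0.4284)  len=0.1531
  (v11,v13,v14) [-+-] → (-1.45869, 1.25863, -0.4284)–(-1.98, 0, -0.4284)  len=1.3623
  (v11,v14,v9) [--+] → (-1.9957, 0.415832, -0.4284)–(-1.53299, 1.53299, -0.4284)  len=1.2092
  (v9,v14,v12) [+-+] → (-1.9957, 0.415832, -0.4284)–(-2.16794, 0, -0.4284)  len=0.4501
  (v13,v16,v14) [++-] → (-1.92141, -0.14147, -0.4284)–(-1.98, 0, -0.4284)  len=0.1531
  (v14,v16,v17) [-+-] → (-1.92141, -0.14147, -0.4284)–(-1.4001, -1.4001, -0.4284)  len=1.3623
  (v14,v17,v12) [--+] → (-1.70523, -1.11716, -0.4284)–(-2.16794, 0, -0.4284)  len=1.2092
  (v12,v17,v15) [+-+] → (-1.70523, -1.11716, -0.4284)–(-1.53299, -1.53299, -0.4284)  len=0.4501
  (v16,v19,v17) [++-] → (-1.25863, -1.45869, -0.4284)–(-1.4001, -1.4001, -0.4284)  len=0.1531
  (v17,v19,v20) [-+-] → (-1.25863, -1.45869, -0.4284)–(0, -1.98, -0.4284)  len=1.3623
  (v17,v20,v15) [--+] → (-0.415832, -1.9957, -0.4284)–(-1.53299, -1.53299, -0.4284)  len=1.2092
  (v15,v20,v18) [+-+] → (-0.415832, -1.9957, -0.4284)–(0, -2.16794, -0.4284)  len=0.4501
  (v19,v22,v20) [++-] → (0.14147, -1.92141, -0.4284)–(0, -1.98, -0.4284)  len=0.1531
  (v20,v22,v23) [-+-] → (0.14147, -1.92141, -0.4284)–(1.4001, -1.4001, -0.4284)  len=1.3623
  (v20,v23,v18) [--+] → (1.11716, -1.70523, -0.4284)–(0, -2.16794, -0.4284)  len=1.2092
  (v18,v23,v21) [+-+] → (1.11716, -1.70523, -0.4284)–(1.53299, -1.53299, -0.4284)  len=0.4501
  (v22,v1,v23) [++-] → (1.45869, -1.25863, -0.4284)–(1.4001, -1.4001, -0.4284)  len=0.1531
  (v23,v1,v2) [-+-] → (1.45869, -1.25863, -0.4284)–(1.98, 0, -0.4284)  len=1.3623
  (v23,v2,v21) [--+] → (1.9957, -0.415832, -0.4284)–(1.53299, -1.53299, -0.4284)  len=1.2092
  (v21,v2,v0) [+-+] → (1.9957, -0.415832, -0.4284)–(2.16794, 0, -0.4284)  len=0.4501

Chained into 2 loop(s):
  loop 1: 16 segments, perimeter = 12.1235
  loop 2: 16 segments, perimeter = 13.2743
Total perimeter = 25.398


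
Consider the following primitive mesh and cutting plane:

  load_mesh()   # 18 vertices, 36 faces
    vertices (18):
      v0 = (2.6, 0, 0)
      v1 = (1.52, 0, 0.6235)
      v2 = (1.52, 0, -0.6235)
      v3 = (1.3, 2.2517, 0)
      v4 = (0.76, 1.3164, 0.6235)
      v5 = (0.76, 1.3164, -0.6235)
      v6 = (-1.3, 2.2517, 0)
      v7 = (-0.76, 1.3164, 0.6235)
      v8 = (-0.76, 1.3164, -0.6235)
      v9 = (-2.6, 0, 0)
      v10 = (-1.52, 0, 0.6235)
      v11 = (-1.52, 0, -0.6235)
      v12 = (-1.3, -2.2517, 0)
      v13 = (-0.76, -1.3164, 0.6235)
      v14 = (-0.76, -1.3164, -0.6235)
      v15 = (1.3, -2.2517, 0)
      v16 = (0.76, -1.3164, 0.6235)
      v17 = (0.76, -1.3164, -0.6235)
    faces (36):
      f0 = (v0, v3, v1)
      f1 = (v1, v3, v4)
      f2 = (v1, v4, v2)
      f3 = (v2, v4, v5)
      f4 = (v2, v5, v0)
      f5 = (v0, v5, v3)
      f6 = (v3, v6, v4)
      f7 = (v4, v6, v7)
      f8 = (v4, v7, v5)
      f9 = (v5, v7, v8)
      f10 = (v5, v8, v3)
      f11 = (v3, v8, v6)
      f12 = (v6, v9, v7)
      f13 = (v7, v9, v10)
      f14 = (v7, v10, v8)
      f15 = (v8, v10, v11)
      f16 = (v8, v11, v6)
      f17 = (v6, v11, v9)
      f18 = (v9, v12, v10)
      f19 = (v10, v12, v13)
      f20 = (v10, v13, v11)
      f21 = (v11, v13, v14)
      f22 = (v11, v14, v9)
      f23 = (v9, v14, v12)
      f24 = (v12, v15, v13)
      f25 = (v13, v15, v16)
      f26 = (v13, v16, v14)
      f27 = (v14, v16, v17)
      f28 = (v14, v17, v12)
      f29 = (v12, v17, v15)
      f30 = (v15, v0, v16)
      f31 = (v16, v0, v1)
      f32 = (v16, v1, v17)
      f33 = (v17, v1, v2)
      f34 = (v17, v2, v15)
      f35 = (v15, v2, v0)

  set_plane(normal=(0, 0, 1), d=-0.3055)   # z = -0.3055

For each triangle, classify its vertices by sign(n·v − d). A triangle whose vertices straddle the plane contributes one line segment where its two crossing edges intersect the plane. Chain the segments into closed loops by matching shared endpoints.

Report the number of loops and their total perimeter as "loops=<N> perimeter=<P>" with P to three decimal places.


Straddling triangles (24 of 36):
  (v1,v4,v2) [++-] → (1.32619, 0.335698, -0.3055)–(1.52, 0, -0.3055)  len=0.3876
  (v2,v4,v5) [-+-] → (1.32619, 0.335698, -0.3055)–(0.76, 1.3164, -0.3055)  len=1.1324
  (v2,v5,v0) [--+] → (1.69844, 0.645004, -0.3055)–(2.07083, 0, -0.3055)  len=0.7448
  (v0,v5,v3) [+-+] → (1.69844, 0.645004, -0.3055)–(1.03541, 1.79343, -0.3055)  len=1.3261
  (v4,v7,v5) [++-] → (0.372382, 1.3164, -0.3055)–(0.76, 1.3164, -0.3055)  len=0.3876
  (v5,v7,v8) [-+-] → (0.372382, 1.3164, -0.3055)–(-0.76, 1.3164, -0.3055)  len=1.1324
  (v5,v8,v3) [--+] → (0.29065, 1.79343, -0.3055)–(1.03541, 1.79343, -0.3055)  len=0.7448
  (v3,v8,v6) [+-+] → (0.29065, 1.79343, -0.3055)–(-1.03541, 1.79343, -0.3055)  len=1.3261
  (v7,v10,v8) [++-] → (-0.953809, 0.980702, -0.3055)–(-0.76, 1.3164, -0.3055)  len=0.3876
  (v8,v10,v11) [-+-] → (-0.953809, 0.980702, -0.3055)–(-1.52, 0, -0.3055)  len=1.1324
  (v8,v11,v6) [--+] → (-1.40779, 1.14842, -0.3055)–(-1.03541, 1.79343, -0.3055)  len=0.7448
  (v6,v11,v9) [+-+] → (-1.40779, 1.14842, -0.3055)–(-2.07083, 0, -0.3055)  len=1.3261
  (v10,v13,v11) [++-] → (-1.32619, -0.335698, -0.3055)–(-1.52, 0, -0.3055)  len=0.3876
  (v11,v13,v14) [-+-] → (-1.32619, -0.335698, -0.3055)–(-0.76, -1.3164, -0.3055)  len=1.1324
  (v11,v14,v9) [--+] → (-1.69844, -0.645004, -0.3055)–(-2.07083, 0, -0.3055)  len=0.7448
  (v9,v14,v12) [+-+] → (-1.69844, -0.645004, -0.3055)–(-1.03541, -1.79343, -0.3055)  len=1.3261
  (v13,v16,v14) [++-] → (-0.372382, -1.3164, -0.3055)–(-0.76, -1.3164, -0.3055)  len=0.3876
  (v14,v16,v17) [-+-] → (-0.372382, -1.3164, -0.3055)–(0.76, -1.3164, -0.3055)  len=1.1324
  (v14,v17,v12) [--+] → (-0.29065, -1.79343, -0.3055)–(-1.03541, -1.79343, -0.3055)  len=0.7448
  (v12,v17,v15) [+-+] → (-0.29065, -1.79343, -0.3055)–(1.03541, -1.79343, -0.3055)  len=1.3261
  (v16,v1,v17) [++-] → (0.953809, -0.980702, -0.3055)–(0.76, -1.3164, -0.3055)  len=0.3876
  (v17,v1,v2) [-+-] → (0.953809, -0.980702, -0.3055)–(1.52, 0, -0.3055)  len=1.1324
  (v17,v2,v15) [--+] → (1.40779, -1.14842, -0.3055)–(1.03541, -1.79343, -0.3055)  len=0.7448
  (v15,v2,v0) [+-+] → (1.40779, -1.14842, -0.3055)–(2.07083, 0, -0.3055)  len=1.3261

Chained into 2 loop(s):
  loop 1: 12 segments, perimeter = 9.1201
  loop 2: 12 segments, perimeter = 12.4251
Total perimeter = 21.545

loops=2 perimeter=21.545


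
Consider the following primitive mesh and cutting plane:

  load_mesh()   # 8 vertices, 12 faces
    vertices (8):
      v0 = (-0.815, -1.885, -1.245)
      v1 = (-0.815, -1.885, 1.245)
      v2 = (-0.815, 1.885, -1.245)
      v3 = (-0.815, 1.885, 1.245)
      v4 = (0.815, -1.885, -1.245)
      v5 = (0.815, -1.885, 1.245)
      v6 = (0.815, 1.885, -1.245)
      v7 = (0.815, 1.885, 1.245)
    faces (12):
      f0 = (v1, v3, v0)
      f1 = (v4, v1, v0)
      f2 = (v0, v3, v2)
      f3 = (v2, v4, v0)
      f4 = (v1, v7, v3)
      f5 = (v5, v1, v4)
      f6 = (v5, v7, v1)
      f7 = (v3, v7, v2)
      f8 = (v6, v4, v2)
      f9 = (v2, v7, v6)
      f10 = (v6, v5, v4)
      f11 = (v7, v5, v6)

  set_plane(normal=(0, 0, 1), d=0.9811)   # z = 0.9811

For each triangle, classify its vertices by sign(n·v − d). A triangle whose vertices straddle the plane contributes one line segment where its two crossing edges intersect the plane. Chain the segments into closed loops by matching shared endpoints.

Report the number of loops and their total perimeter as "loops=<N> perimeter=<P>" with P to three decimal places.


Straddling triangles (8 of 12):
  (v1,v3,v0) [++-] → (-0.815, 1.48544, 0.9811)–(-0.815, -1.885, 0.9811)  len=3.3704
  (v4,v1,v0) [-+-] → (-0.642246, -1.885, 0.9811)–(-0.815, -1.885, 0.9811)  len=0.1728
  (v0,v3,v2) [-+-] → (-0.815, 1.48544, 0.9811)–(-0.815, 1.885, 0.9811)  len=0.3996
  (v5,v1,v4) [++-] → (-0.642246, -1.885, 0.9811)–(0.815, -1.885, 0.9811)  len=1.4572
  (v3,v7,v2) [++-] → (0.642246, 1.885, 0.9811)–(-0.815, 1.885, 0.9811)  len=1.4572
  (v2,v7,v6) [-+-] → (0.642246, 1.885, 0.9811)–(0.815, 1.885, 0.9811)  len=0.1728
  (v6,v5,v4) [-+-] → (0.815, -1.48544, 0.9811)–(0.815, -1.885, 0.9811)  len=0.3996
  (v7,v5,v6) [++-] → (0.815, -1.48544, 0.9811)–(0.815, 1.885, 0.9811)  len=3.3704

Chained into 1 loop(s):
  loop 1: 8 segments, perimeter = 10.8000
Total perimeter = 10.800

loops=1 perimeter=10.800


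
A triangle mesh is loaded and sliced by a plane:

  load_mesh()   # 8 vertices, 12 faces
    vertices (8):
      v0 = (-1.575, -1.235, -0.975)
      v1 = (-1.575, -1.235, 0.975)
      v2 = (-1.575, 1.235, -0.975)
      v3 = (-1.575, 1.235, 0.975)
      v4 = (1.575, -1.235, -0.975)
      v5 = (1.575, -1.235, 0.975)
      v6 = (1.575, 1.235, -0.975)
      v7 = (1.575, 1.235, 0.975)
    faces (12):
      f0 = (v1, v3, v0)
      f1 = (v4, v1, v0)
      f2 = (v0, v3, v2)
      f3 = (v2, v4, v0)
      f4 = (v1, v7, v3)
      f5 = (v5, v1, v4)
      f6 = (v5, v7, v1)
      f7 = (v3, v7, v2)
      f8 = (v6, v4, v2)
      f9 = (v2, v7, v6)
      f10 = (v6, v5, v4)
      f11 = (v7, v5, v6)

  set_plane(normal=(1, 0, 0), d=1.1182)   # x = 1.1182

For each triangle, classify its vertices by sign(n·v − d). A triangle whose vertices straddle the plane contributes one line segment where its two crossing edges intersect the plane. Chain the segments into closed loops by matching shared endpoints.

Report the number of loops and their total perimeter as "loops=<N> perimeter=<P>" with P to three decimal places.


loops=1 perimeter=8.840

Straddling triangles (8 of 12):
  (v4,v1,v0) [+--] → (1.1182, -1.235, -0.692219)–(1.1182, -1.235, -0.975)  len=0.2828
  (v2,v4,v0) [-+-] → (1.1182, -0.876811, -0.975)–(1.1182, -1.235, -0.975)  len=0.3582
  (v1,v7,v3) [-+-] → (1.1182, 0.876811, 0.975)–(1.1182, 1.235, 0.975)  len=0.3582
  (v5,v1,v4) [+-+] → (1.1182, -1.235, 0.975)–(1.1182, -1.235, -0.692219)  len=1.6672
  (v5,v7,v1) [++-] → (1.1182, 0.876811, 0.975)–(1.1182, -1.235, 0.975)  len=2.1118
  (v3,v7,v2) [-+-] → (1.1182, 1.235, 0.975)–(1.1182, 1.235, 0.692219)  len=0.2828
  (v6,v4,v2) [++-] → (1.1182, -0.876811, -0.975)–(1.1182, 1.235, -0.975)  len=2.1118
  (v2,v7,v6) [-++] → (1.1182, 1.235, 0.692219)–(1.1182, 1.235, -0.975)  len=1.6672

Chained into 1 loop(s):
  loop 1: 8 segments, perimeter = 8.8400
Total perimeter = 8.840


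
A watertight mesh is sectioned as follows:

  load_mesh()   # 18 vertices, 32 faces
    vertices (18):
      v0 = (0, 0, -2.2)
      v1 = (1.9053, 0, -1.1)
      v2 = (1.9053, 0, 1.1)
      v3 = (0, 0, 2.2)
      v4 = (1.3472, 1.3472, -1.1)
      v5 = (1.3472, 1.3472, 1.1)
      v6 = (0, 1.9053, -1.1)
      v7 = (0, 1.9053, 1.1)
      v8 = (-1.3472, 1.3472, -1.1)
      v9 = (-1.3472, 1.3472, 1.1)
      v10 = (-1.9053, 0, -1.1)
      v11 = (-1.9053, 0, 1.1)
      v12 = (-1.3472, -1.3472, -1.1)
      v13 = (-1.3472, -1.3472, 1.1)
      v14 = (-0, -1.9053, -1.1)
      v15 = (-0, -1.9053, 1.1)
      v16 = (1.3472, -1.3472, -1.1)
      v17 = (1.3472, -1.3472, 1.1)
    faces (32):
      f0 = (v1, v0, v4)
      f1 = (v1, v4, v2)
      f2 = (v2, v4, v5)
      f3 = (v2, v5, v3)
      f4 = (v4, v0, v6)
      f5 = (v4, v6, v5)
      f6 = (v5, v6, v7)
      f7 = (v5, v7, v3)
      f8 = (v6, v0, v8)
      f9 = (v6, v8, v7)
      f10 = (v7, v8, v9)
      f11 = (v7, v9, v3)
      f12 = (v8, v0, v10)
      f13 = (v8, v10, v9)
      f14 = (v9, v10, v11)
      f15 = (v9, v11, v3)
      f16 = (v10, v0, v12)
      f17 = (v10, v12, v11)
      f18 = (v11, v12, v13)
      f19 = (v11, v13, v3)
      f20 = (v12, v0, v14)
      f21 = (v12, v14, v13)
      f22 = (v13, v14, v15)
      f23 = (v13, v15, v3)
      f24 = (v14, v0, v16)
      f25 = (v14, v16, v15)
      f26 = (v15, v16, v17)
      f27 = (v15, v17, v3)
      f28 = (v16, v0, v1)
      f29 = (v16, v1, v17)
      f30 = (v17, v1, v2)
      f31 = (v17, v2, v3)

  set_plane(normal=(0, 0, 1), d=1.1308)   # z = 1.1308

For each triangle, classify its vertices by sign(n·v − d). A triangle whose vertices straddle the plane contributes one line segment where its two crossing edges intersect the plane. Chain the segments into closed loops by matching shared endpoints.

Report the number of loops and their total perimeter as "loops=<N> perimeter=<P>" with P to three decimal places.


loops=1 perimeter=11.339

Straddling triangles (8 of 32):
  (v2,v5,v3) [--+] → (1.30948, 1.30948, 1.1308)–(1.85195, 0, 1.1308)  len=1.4174
  (v5,v7,v3) [--+] → (0, 1.85195, 1.1308)–(1.30948, 1.30948, 1.1308)  len=1.4174
  (v7,v9,v3) [--+] → (-1.30948, 1.30948, 1.1308)–(0, 1.85195, 1.1308)  len=1.4174
  (v9,v11,v3) [--+] → (-1.85195, 0, 1.1308)–(-1.30948, 1.30948, 1.1308)  len=1.4174
  (v11,v13,v3) [--+] → (-1.30948, -1.30948, 1.1308)–(-1.85195, 0, 1.1308)  len=1.4174
  (v13,v15,v3) [--+] → (0, -1.85195, 1.1308)–(-1.30948, -1.30948, 1.1308)  len=1.4174
  (v15,v17,v3) [--+] → (1.30948, -1.30948, 1.1308)–(0, -1.85195, 1.1308)  len=1.4174
  (v17,v2,v3) [--+] → (1.85195, 0, 1.1308)–(1.30948, -1.30948, 1.1308)  len=1.4174

Chained into 1 loop(s):
  loop 1: 8 segments, perimeter = 11.3392
Total perimeter = 11.339


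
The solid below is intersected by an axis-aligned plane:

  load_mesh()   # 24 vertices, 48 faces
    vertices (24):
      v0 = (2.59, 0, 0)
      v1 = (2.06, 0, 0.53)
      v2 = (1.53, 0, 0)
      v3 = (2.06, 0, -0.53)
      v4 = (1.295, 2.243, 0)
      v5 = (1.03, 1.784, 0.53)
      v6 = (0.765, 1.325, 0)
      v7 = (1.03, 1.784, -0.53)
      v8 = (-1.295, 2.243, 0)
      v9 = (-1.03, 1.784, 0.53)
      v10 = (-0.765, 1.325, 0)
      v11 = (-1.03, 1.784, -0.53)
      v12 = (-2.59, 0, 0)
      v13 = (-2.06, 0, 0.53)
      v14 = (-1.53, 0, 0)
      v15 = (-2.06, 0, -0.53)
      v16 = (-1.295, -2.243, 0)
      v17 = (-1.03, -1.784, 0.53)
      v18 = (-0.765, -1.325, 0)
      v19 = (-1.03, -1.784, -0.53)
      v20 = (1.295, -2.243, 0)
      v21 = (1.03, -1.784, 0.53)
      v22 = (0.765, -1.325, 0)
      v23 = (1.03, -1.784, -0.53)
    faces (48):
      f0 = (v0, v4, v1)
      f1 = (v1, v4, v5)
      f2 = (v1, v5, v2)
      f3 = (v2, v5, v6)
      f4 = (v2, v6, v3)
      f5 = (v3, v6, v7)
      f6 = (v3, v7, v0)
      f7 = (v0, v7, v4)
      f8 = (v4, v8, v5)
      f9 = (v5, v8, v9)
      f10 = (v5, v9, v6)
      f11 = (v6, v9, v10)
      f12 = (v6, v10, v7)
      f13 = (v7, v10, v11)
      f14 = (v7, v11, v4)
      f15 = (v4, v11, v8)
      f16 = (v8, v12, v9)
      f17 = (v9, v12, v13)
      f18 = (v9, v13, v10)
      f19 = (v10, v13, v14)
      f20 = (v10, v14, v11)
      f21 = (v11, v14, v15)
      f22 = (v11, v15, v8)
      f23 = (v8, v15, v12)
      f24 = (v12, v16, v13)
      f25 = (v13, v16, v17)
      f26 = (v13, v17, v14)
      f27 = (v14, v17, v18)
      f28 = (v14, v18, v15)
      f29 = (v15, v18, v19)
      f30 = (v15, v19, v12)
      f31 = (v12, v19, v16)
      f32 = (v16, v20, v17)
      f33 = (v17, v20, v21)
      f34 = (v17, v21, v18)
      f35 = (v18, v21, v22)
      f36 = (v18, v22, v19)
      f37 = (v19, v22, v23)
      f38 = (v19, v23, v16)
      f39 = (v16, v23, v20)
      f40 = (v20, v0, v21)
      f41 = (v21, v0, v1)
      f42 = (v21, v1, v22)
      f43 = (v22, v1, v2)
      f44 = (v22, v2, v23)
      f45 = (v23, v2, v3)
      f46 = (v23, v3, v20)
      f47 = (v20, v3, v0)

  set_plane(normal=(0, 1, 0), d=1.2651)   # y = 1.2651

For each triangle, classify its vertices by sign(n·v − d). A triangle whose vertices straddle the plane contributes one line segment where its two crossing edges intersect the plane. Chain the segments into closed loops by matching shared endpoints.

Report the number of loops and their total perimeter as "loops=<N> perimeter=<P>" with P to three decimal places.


Straddling triangles (16 of 48):
  (v0,v4,v1) [-+-] → (1.85959, 1.2651, 0)–(1.62852, 1.2651, 0.231069)  len=0.3268
  (v1,v4,v5) [-++] → (1.62852, 1.2651, 0.231069)–(1.32959, 1.2651, 0.53)  len=0.4228
  (v1,v5,v2) [-+-] → (1.32959, 1.2651, 0.53)–(1.17543, 1.2651, 0.375842)  len=0.2180
  (v2,v5,v6) [-++] → (1.17543, 1.2651, 0.375842)–(0.799584, 1.2651, 0)  len=0.5315
  (v2,v6,v3) [-+-] → (0.799584, 1.2651, 0)–(0.823544, 1.2651, -0.02396)  len=0.0339
  (v3,v6,v7) [-++] → (0.823544, 1.2651, -0.02396)–(1.32959, 1.2651, -0.53)  len=0.7157
  (v3,v7,v0) [-+-] → (1.32959, 1.2651, -0.53)–(1.48375, 1.2651, -0.375842)  len=0.2180
  (v0,v7,v4) [-++] → (1.48375, 1.2651, -0.375842)–(1.85959, 1.2651, 0)  len=0.5315
  (v8,v12,v9) [+-+] → (-1.85959, 1.2651, 0)–(-1.48375, 1.2651, 0.375842)  len=0.5315
  (v9,v12,v13) [+--] → (-1.48375, 1.2651, 0.375842)–(-1.32959, 1.2651, 0.53)  len=0.2180
  (v9,v13,v10) [+-+] → (-1.32959, 1.2651, 0.53)–(-0.823544, 1.2651, 0.02396)  len=0.7157
  (v10,v13,v14) [+--] → (-0.823544, 1.2651, 0.02396)–(-0.799584, 1.2651, 0)  len=0.0339
  (v10,v14,v11) [+-+] → (-0.799584, 1.2651, 0)–(-1.17543, 1.2651, -0.375842)  len=0.5315
  (v11,v14,v15) [+--] → (-1.17543, 1.2651, -0.375842)–(-1.32959, 1.2651, -0.53)  len=0.2180
  (v11,v15,v8) [+-+] → (-1.32959, 1.2651, -0.53)–(-1.62852, 1.2651, -0.231069)  len=0.4228
  (v8,v15,v12) [+--] → (-1.62852, 1.2651, -0.231069)–(-1.85959, 1.2651, 0)  len=0.3268

Chained into 2 loop(s):
  loop 1: 8 segments, perimeter = 2.9981
  loop 2: 8 segments, perimeter = 2.9981
Total perimeter = 5.996

loops=2 perimeter=5.996
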